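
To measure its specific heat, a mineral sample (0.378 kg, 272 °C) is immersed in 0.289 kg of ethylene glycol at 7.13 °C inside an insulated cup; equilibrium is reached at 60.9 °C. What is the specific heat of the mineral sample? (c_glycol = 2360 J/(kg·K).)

c ≈ 460 J/(kg·K)

Conservation of energy gives ΣQ = 0:
0.378·c·(60.9 − 272) + 0.289·2360·(60.9 − 7.13) = 0
-79.8 c = -36673
c = -36673/-79.8 ≈ 459.6 J/(kg·K)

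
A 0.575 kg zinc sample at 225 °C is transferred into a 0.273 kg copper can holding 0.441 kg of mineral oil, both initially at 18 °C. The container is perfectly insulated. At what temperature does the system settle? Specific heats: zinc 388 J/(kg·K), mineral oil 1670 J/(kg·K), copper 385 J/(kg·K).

T_f ≈ 61.4 °C

Let T be the final temperature. ΣQ_i = 0:
0.575·388·(T − 225) + 0.441·1670·(T − 18) + 0.273·385·(T − 18) = 0
223.1(T − 225) + 736.47(T − 18) + 105.11(T − 18) = 0
(223.1 + 736.47 + 105.11) T = 223.1·225 + 736.47·18 + 105.11·18
T = 65346/1064.7 ≈ 61.38 °C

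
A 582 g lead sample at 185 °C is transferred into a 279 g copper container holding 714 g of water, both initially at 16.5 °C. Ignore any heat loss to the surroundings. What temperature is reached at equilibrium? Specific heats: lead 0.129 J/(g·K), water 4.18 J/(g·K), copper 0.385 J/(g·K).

T_f ≈ 20.5 °C

Taking heat into each body as positive, Σ m c ΔT = 0:
582×0.129×(T − 185) + 714×4.18×(T − 16.5) + 279×0.385×(T − 16.5) = 0
75.08(T − 185) + 2984.5(T − 16.5) + 107.42(T − 16.5) = 0
3167 T = 64906
T = 64906 / 3167 = 20.5 °C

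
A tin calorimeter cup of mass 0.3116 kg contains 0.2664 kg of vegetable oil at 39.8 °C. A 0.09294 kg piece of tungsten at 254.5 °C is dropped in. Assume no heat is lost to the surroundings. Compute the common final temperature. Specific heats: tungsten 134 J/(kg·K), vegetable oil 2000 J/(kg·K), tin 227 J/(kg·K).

Net heat exchanged in the isolated system is zero:
0.09294*134*(T − 254.5) + 0.2664*2000*(T − 39.8) + 0.3116*227*(T − 39.8) = 0
12.45(T − 254.5) + 532.8(T − 39.8) + 70.73(T − 39.8) = 0
615.99 T = 27190
T = 27190 / 615.99 = 44.1 °C

T_f ≈ 44.1 °C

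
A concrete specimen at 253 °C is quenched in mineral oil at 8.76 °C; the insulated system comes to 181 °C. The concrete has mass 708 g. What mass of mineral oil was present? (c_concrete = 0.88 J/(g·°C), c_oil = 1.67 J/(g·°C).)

m ≈ 156 g

|Q_concrete| = |Q_oil|:
708·0.88·(253 − 181) = m·1.67·(181 − 8.76)
287.64 m = 44859  ⇒  m ≈ 156 g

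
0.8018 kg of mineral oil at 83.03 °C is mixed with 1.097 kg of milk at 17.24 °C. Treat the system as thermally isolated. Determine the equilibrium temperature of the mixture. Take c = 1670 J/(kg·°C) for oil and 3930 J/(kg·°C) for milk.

T_f ≈ 32.8 °C

T_f is the heat-capacity-weighted average of the initial temperatures:
T_f = (1339·83.03 + 4311.2·17.24) / (1339 + 4311.2)
    = 185503 / 5650.2 ≈ 32.83 °C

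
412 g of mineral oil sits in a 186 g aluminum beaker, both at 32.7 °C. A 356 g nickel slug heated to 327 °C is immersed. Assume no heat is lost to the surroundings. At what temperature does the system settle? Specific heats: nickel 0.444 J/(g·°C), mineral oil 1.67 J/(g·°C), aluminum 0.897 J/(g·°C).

T_f ≈ 78.6 °C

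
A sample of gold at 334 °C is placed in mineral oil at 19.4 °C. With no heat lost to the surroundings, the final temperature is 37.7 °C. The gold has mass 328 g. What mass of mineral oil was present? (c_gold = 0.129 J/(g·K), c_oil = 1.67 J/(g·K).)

m ≈ 410 g

Let T be the final temperature. ΣQ_i = 0:
328·0.129·(37.7 − 334) + m·1.67·(37.7 − 19.4) = 0
30.56 m = 12537
m = 12537/30.56 ≈ 410.2 g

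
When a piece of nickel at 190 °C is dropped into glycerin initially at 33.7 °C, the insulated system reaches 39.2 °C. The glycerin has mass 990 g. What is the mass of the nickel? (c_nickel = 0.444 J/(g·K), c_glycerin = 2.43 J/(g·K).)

Heat lost by the nickel = heat gained by the glycerin:
m·0.444·(190 − 39.2) = 990·2.43·(39.2 − 33.7)
66.96 m = 13231  ⇒  m ≈ 197.6 g

m ≈ 198 g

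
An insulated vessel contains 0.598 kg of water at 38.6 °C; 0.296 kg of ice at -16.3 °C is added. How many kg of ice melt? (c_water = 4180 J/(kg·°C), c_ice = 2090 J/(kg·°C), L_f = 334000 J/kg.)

Water can give up m c ΔT = 0.598·4180·38.6 = 96486 J before reaching 0 °C.
Warming the ice to 0 °C takes 0.296·2090·16.3 = 10084 J, leaving 86402 J for melting.
Fully melting the ice requires m_ice L_f = 0.296·334000 = 98864 J.
Since 86402 < 98864 J, not all the ice melts; equilibrium is at 0 °C.
Mass melted = 86402/334000 ≈ 0.2587 kg.

m_melted ≈ 0.259 kg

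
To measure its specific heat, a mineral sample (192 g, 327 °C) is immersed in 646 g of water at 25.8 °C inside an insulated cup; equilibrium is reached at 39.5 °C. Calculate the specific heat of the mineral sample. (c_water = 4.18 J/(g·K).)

Energy conservation, ΣQ = 0:
192×c×(39.5 − 327) + 646×4.18×(39.5 − 25.8) = 0
-55200 c = -36994
c = -36994/-55200 ≈ 0.6702 J/(g·K)

c ≈ 0.67 J/(g·K)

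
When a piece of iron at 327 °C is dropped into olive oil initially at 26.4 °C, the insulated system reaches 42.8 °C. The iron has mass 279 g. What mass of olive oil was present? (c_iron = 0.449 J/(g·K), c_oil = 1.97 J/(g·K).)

m ≈ 1100 g

|Q_iron| = |Q_oil|:
279·0.449·(327 − 42.8) = m·1.97·(42.8 − 26.4)
32.31 m = 35602  ⇒  m ≈ 1102 g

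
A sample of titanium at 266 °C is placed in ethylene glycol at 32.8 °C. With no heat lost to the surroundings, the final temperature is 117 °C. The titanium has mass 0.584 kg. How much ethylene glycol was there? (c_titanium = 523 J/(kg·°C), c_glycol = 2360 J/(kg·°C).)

m ≈ 0.229 kg

Heat gained plus heat lost sum to zero:
0.584×523×(117 − 266) + m×2360×(117 − 32.8) = 0
198712 m = 45509
m = 45509/198712 ≈ 0.229 kg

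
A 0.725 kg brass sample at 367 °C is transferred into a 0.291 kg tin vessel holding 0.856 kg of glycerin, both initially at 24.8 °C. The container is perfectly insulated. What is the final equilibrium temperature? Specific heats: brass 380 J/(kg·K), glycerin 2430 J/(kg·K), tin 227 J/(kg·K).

T_f ≈ 63.7 °C

Conservation of energy gives ΣQ = 0:
0.725×380×(T − 367) + 0.856×2430×(T − 24.8) + 0.291×227×(T − 24.8) = 0
275.5(T − 367) + 2080.1(T − 24.8) + 66.06(T − 24.8) = 0
(275.5 + 2080.1 + 66.06) T = 275.5×367 + 2080.1×24.8 + 66.06×24.8
T = 154333/2421.6 ≈ 63.73 °C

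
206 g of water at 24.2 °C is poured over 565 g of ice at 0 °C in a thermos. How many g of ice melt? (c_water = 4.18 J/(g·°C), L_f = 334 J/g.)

Cooling the water to 0 °C releases 206·4.18·24.2 = 20838 J.
To melt every bit of ice: 565·334 = 188710 J.
20838 J < 188710 J, so only part of the ice melts and the system sits at 0 °C.
m_melt = 20838 / L_f = 62.39 g.

m_melted ≈ 62.4 g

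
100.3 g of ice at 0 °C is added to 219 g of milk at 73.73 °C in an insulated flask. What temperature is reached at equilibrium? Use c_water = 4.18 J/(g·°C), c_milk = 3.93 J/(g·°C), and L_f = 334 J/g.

T_f ≈ 23.4 °C

Sum of m c ΔT and latent-heat terms is zero:
melt ice: 100.3×334 = 33500
  warm the meltwater: 419.25 T
  milk cools: 219×3.93×(T − 73.73) = 860.67(T − 73.73)
1279.9 T = 63457 − 33500 = 29957
T ≈ 23.41 °C — above 0 °C, consistent with complete melting.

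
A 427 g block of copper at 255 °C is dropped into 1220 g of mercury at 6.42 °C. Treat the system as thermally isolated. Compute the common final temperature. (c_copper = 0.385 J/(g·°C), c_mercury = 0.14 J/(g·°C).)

T_f ≈ 128.3 °C

T_f is the heat-capacity-weighted average of the initial temperatures:
T_f = (164.4·255 + 170.8·6.42) / (164.4 + 170.8)
    = 43017 / 335.2 ≈ 128.34 °C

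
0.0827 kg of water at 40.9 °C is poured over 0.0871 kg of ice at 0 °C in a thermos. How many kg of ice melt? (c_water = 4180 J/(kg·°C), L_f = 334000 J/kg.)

Water can give up m c ΔT = 0.0827·4180·40.9 = 14139 J before reaching 0 °C.
Melting all 0.0871 kg of ice would need 0.0871·334000 = 29091 J.
Since 14139 < 29091 J, not all the ice melts; equilibrium is at 0 °C.
m_melt = 14139 / L_f = 0.04233 kg.

m_melted ≈ 0.0423 kg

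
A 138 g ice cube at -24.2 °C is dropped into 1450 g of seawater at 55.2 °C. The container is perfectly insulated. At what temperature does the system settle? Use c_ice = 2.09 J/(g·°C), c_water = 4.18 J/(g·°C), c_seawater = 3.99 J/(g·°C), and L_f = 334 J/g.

Energy conservation, ΣQ = 0:
warm ice to 0 °C: 138×2.09×(0 − (-24.2)) = 6979.8
  melt ice: 138×334 = 46092
  warm the meltwater: 576.84 T
  seawater: 5785.5(T − 55.2)
6362.3 T = 319360 − 53072 = 266288
T ≈ 41.85 °C — above 0 °C, consistent with complete melting.

T_f ≈ 41.9 °C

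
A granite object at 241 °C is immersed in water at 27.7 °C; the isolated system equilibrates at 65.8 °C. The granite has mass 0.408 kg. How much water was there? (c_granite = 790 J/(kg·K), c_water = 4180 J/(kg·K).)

m ≈ 0.355 kg

|Q_granite| = |Q_water|:
0.408·790·(241 − 65.8) = m·4180·(65.8 − 27.7)
159258 m = 56470  ⇒  m ≈ 0.3546 kg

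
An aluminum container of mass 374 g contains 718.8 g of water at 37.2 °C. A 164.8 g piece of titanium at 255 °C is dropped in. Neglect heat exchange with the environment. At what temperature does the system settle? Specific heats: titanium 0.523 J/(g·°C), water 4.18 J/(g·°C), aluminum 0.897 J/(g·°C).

T_f ≈ 42.7 °C

Conservation of energy gives ΣQ = 0:
164.8·0.523·(T − 255) + 718.8·4.18·(T − 37.2) + 374·0.897·(T − 37.2) = 0
(86.19 + 3004.6 + 335.48) T = 86.19·255 + 3004.6·37.2 + 335.48·37.2
T ≈ 42.68 °C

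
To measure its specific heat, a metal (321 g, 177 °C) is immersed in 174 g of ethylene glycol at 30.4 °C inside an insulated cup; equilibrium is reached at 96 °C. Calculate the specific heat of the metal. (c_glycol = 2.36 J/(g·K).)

c ≈ 1.04 J/(g·K)

Setting the total heat transfer to zero:
321·c·(96 − 177) + 174·2.36·(96 − 30.4) = 0
-26001 c = -26938
c = -26938/-26001 ≈ 1.036 J/(g·K)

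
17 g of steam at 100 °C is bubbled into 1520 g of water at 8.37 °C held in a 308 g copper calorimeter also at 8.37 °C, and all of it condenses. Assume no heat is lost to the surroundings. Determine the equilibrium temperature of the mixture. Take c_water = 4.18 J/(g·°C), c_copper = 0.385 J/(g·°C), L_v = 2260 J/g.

T_f ≈ 15.2 °C

Taking heat into each body as positive, Σ m c ΔT = 0:
condense steam: −17·2260 = −38420; condensed water 100 °C→T: 71.06(T − 100); water warms: 1520·4.18·(T − 8.37) = 6353.6(T − 8.37); copper cup: 308·0.385·(T − 8.37) = 118.58(T − 8.37)
6543.2 T = 38420 + 7106 + 54172 = 99698
T ≈ 15.24 °C, under the boiling point, so the assumption holds.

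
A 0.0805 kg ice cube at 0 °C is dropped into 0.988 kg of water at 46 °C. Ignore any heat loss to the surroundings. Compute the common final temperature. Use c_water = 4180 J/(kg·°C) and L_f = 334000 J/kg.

T_f ≈ 36.5 °C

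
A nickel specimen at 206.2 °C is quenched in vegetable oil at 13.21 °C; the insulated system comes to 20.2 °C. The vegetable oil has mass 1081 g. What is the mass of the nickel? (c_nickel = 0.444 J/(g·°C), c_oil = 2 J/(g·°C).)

|Q_nickel| = |Q_oil|:
m×0.444×(206.2 − 20.2) = 1081×2×(20.2 − 13.21)
82.58 m = 15112  ⇒  m ≈ 183 g

m ≈ 183 g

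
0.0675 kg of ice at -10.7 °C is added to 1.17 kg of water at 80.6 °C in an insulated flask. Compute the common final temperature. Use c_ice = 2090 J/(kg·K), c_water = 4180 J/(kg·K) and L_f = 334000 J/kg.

T_f ≈ 71.6 °C

Heat gained plus heat lost sum to zero:
ice -10.7→0 °C: 0.0675×2090×10.7 = 1509.5; latent heat to melt: 0.0675×334000 = 22545; warm the meltwater: 282.15 T; water: 4890.6(T − 80.6)
5172.7 T = 394182 − 24055 = 370128
T ≈ 71.55 °C. Since T > 0 °C, the all-ice-melts assumption holds.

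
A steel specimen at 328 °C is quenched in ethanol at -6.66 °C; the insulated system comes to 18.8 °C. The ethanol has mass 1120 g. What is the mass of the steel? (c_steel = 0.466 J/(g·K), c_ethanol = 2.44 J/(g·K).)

m ≈ 483 g

Setting the total heat transfer to zero:
m×0.466×(18.8 − 328) + 1120×2.44×(18.8 − (-6.66)) = 0
-144.09 m = -69577
m = -69577/-144.09 ≈ 482.9 g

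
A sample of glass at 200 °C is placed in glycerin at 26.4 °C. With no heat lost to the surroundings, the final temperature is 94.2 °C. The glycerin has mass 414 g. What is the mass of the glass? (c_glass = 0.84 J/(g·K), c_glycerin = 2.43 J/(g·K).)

Taking heat into each body as positive, Σ m c ΔT = 0:
m×0.84×(94.2 − 200) + 414×2.43×(94.2 − 26.4) = 0
-88.87 m = -68208
m = -68208/-88.87 ≈ 767.5 g

m ≈ 767 g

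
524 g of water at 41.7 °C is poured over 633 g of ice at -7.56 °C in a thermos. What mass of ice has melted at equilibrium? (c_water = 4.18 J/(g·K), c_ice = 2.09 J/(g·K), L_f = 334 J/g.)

Heat available from the water dropping to 0 °C: 524·4.18·41.7 = 91336 J.
Warming the ice to 0 °C takes 633·2.09·7.56 = 10002 J, leaving 81335 J for melting.
To melt every bit of ice: 633·334 = 211422 J.
Since 81335 < 211422 J, not all the ice melts; equilibrium is at 0 °C.
Mass melted = 81335/334 ≈ 243.5 g.

m_melted ≈ 244 g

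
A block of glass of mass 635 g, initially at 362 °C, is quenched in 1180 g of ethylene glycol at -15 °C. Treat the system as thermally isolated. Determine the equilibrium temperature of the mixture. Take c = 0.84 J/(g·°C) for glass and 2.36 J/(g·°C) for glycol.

T_f ≈ 45.6 °C

T_f is the heat-capacity-weighted average of the initial temperatures:
T_f = (533.4·362 + 2784.8·(-15)) / (533.4 + 2784.8)
    = 151319 / 3318.2 ≈ 45.60 °C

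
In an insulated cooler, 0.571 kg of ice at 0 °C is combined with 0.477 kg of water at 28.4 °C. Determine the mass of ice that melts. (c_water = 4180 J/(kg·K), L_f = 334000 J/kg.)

m_melted ≈ 0.17 kg

Heat available from the water dropping to 0 °C: 0.477×4180×28.4 = 56626 J.
To melt every bit of ice: 0.571×334000 = 190714 J.
Since 56626 < 190714 J, not all the ice melts; equilibrium is at 0 °C.
m_melt = 56626 / L_f = 0.1695 kg.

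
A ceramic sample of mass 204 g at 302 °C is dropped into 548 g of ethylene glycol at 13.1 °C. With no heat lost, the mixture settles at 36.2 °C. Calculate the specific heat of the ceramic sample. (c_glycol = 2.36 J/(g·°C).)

c ≈ 0.551 J/(g·°C)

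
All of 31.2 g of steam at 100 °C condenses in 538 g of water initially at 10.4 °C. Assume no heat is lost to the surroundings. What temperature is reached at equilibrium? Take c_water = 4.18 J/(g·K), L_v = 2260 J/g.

Sum of m c ΔT and latent-heat terms is zero:
condense steam: −31.2·2260 = −70512
  condensed water 100 °C→T: 130.42(T − 100)
  water warms: 538·4.18·(T − 10.4) = 2248.8(T − 10.4)
2379.3 T = 70512 + 13042 + 23388 = 106942
T ≈ 44.95 °C — below 100 °C, confirming all the steam condensed.

T_f ≈ 44.9 °C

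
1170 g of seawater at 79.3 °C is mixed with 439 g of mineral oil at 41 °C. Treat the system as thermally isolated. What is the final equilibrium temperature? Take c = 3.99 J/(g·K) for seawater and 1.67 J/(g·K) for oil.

T_f ≈ 74.1 °C

Let T be the final temperature. ΣQ_i = 0:
1170*3.99*(T − 79.3) + 439*1.67*(T − 41) = 0
4668.3(T − 79.3) + 733.13(T − 41) = 0
(4668.3 + 733.13) T = 4668.3*79.3 + 733.13*41
T = 400255/5401.4 ≈ 74.10 °C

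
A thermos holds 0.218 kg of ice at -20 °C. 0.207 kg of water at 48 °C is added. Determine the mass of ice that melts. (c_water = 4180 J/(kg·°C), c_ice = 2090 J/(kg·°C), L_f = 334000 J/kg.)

m_melted ≈ 0.0971 kg

Cooling the water to 0 °C releases 0.207·4180·48 = 41532 J.
Of that, 0.218·2090·20 = 9112.4 J goes to bring the ice to 0 °C, leaving 32420 J.
Melting all 0.218 kg of ice would need 0.218·334000 = 72812 J.
That's not enough to melt it all — equilibrium is at 0 °C with ice remaining.
m_melt = 32420 / L_f = 0.09707 kg.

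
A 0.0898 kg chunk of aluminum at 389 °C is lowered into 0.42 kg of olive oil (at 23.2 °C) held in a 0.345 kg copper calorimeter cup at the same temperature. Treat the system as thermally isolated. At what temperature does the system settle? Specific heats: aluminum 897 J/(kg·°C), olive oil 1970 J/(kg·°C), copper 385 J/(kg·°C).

T_f ≈ 51.5 °C

Conservation of energy gives ΣQ = 0:
0.0898×897×(T − 389) + 0.42×1970×(T − 23.2) + 0.345×385×(T − 23.2) = 0
1040.8 T = 53611
T = 53611/1040.8 ≈ 51.51 °C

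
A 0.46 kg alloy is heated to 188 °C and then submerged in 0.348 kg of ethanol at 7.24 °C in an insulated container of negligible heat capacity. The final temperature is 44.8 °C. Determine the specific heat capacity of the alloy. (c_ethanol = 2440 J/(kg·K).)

Heat lost by the alloy = heat gained by the ethanol:
0.46×c×(188 − 44.8) = 0.348×2440×(44.8 − 7.24)
65.87 c = 31893  ⇒  c ≈ 484.2 J/(kg·K)

c ≈ 484 J/(kg·K)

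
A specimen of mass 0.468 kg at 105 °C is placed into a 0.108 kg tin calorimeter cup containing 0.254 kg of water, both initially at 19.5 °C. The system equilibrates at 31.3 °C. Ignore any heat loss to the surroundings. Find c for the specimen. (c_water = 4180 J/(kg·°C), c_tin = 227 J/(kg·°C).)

c ≈ 372 J/(kg·°C)

Heat gained plus heat lost sum to zero:
0.468×c×(31.3 − 105) + 0.254×4180×(31.3 − 19.5) + 0.108×227×(31.3 − 19.5) = 0
-34.49 c = -12818
c = -12818/-34.49 ≈ 371.6 J/(kg·°C)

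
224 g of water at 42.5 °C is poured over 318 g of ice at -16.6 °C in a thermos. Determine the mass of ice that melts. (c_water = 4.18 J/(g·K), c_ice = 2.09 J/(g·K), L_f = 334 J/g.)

Heat available from the water dropping to 0 °C: 224·4.18·42.5 = 39794 J.
Warming the ice to 0 °C takes 318·2.09·16.6 = 11033 J, leaving 28761 J for melting.
To melt every bit of ice: 318·334 = 106212 J.
28761 J < 106212 J, so only part of the ice melts and the system sits at 0 °C.
m_melt = 28761 / L_f = 86.11 g.

m_melted ≈ 86.1 g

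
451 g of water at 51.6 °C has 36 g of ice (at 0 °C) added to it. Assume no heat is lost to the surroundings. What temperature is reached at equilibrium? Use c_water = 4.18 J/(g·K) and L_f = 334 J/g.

T_f ≈ 41.9 °C

Taking heat into each body as positive, Σ m c ΔT = 0:
melt ice: 36×334 = 12024; meltwater 0→T: 36×4.18×T = 150.48 T; water cools: 451×4.18×(T − 51.6) = 1885.2(T − 51.6)
2035.7 T = 97275 − 12024 = 85251
T ≈ 41.88 °C (positive, so assuming full melt was valid).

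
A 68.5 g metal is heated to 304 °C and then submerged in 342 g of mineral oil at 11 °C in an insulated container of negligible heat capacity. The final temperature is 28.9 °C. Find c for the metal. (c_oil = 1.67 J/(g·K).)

c ≈ 0.543 J/(g·K)

Setting the total heat transfer to zero:
68.5×c×(28.9 − 304) + 342×1.67×(28.9 − 11) = 0
-18844 c = -10223
c = -10223/-18844 ≈ 0.5425 J/(g·K)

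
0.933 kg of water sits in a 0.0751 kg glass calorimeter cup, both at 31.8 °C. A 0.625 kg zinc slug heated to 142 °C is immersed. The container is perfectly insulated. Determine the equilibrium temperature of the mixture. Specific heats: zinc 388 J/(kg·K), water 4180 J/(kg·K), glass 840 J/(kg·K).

T_f ≈ 38.2 °C

Taking heat into each body as positive, Σ m c ΔT = 0:
0.625*388*(T − 142) + 0.933*4180*(T − 31.8) + 0.0751*840*(T − 31.8) = 0
242.5(T − 142) + 3899.9(T − 31.8) + 63.08(T − 31.8) = 0
(242.5 + 3899.9 + 63.08) T = 242.5*142 + 3899.9*31.8 + 63.08*31.8
T ≈ 38.15 °C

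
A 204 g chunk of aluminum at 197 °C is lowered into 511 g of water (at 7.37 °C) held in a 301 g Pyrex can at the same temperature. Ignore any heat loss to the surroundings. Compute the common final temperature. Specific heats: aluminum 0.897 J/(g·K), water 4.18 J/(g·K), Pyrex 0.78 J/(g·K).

T_f ≈ 21.0 °C

Let T be the final temperature. ΣQ_i = 0:
204×0.897×(T − 197) + 511×4.18×(T − 7.37) + 301×0.78×(T − 7.37) = 0
182.99(T − 197) + 2136(T − 7.37) + 234.78(T − 7.37) = 0
(182.99 + 2136 + 234.78) T = 182.99×197 + 2136×7.37 + 234.78×7.37
T = 53521/2553.7 ≈ 20.96 °C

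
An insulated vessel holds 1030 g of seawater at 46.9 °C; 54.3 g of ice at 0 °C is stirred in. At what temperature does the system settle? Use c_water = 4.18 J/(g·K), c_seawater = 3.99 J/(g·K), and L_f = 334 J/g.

Net heat exchanged in the isolated system is zero:
melt ice: 54.3×334 = 18136
  meltwater 0→T: 54.3×4.18×T = 226.97 T
  seawater cools: 1030×3.99×(T − 46.9) = 4109.7(T − 46.9)
4336.7 T = 192745 − 18136 = 174609
T ≈ 40.26 °C (positive, so assuming full melt was valid).

T_f ≈ 40.3 °C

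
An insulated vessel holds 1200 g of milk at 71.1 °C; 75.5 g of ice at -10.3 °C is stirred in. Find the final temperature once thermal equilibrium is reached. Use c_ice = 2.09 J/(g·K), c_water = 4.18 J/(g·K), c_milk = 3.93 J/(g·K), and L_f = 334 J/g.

T_f ≈ 61.3 °C

Heat gained plus heat lost sum to zero:
warm ice to 0 °C: 75.5·2.09·(0 − (-10.3)) = 1625.3
  melt ice: 75.5·334 = 25217
  warm the meltwater: 315.59 T
  milk cools: 1200·3.93·(T − 71.1) = 4716(T − 71.1)
5031.6 T = 335308 − 26842 = 308465
T ≈ 61.31 °C. Since T > 0 °C, the all-ice-melts assumption holds.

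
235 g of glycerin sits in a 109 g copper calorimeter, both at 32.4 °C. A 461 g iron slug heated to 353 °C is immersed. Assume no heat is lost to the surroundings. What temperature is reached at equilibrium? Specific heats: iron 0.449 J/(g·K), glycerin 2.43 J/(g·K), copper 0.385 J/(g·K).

T_f ≈ 113.3 °C

Setting the total heat transfer to zero:
461*0.449*(T − 353) + 235*2.43*(T − 32.4) + 109*0.385*(T − 32.4) = 0
206.99(T − 353) + 571.05(T − 32.4) + 41.97(T − 32.4) = 0
820 T = 92929
T ≈ 113.33 °C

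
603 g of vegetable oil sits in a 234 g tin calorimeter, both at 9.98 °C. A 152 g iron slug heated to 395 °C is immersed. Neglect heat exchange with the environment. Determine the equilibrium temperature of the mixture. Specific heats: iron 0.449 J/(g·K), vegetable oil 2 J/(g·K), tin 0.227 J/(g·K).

Energy conservation, ΣQ = 0:
152×0.449×(T − 395) + 603×2×(T − 9.98) + 234×0.227×(T − 9.98) = 0
68.25(T − 395) + 1206(T − 9.98) + 53.12(T − 9.98) = 0
(68.25 + 1206 + 53.12) T = 68.25×395 + 1206×9.98 + 53.12×9.98
T = 39524 / 1327.4 = 29.8 °C

T_f ≈ 29.8 °C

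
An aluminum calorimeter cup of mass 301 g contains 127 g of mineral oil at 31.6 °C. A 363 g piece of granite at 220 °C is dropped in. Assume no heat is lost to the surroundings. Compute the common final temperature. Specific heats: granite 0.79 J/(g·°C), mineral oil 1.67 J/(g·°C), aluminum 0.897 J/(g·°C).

T_f ≈ 101.9 °C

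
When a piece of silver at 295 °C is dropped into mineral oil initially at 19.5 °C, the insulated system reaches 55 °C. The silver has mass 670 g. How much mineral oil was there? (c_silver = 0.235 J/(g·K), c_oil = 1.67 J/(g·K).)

m ≈ 637 g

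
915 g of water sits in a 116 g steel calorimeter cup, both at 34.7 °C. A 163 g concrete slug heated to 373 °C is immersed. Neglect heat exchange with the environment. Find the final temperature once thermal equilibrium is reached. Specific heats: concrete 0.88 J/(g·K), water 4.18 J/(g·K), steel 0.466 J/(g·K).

T_f is the heat-capacity-weighted average of the initial temperatures:
T_f = (143.44·373 + 3824.7·34.7 + 54.06·34.7) / (143.44 + 3824.7 + 54.06)
    = 188096 / 4022.2 ≈ 46.76 °C

T_f ≈ 46.8 °C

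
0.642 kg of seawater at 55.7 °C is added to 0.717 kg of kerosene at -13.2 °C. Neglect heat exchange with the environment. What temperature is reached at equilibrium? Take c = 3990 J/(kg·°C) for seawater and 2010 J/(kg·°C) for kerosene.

T_f ≈ 30.9 °C

Set heat shed by the hot body equal to heat absorbed by the cold body:
0.642·3990·(55.7 − T) = 0.717·2010·(T − (-13.2))
2561.6(55.7 − T) = 1441.2(T − (-13.2))
4002.8 T = 123657  ⇒  T ≈ 30.89 °C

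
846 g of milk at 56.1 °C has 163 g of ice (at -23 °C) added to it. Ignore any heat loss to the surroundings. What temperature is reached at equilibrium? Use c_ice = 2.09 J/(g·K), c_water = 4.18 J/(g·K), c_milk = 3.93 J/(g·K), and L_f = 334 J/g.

Taking heat into each body as positive, Σ m c ΔT = 0:
warm ice to 0 °C: 163·2.09·(0 − (-23)) = 7835.4
  melt ice: 163·334 = 54442
  meltwater 0→T: 163·4.18·T = 681.34 T
  milk: 3324.8(T − 56.1)
4006.1 T = 186520 − 62277 = 124243
T ≈ 31.01 °C. Since T > 0 °C, the all-ice-melts assumption holds.

T_f ≈ 31.0 °C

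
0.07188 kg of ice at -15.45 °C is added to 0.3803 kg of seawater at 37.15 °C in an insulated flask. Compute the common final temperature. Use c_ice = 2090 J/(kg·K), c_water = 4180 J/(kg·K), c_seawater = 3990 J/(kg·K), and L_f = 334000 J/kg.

T_f ≈ 16.5 °C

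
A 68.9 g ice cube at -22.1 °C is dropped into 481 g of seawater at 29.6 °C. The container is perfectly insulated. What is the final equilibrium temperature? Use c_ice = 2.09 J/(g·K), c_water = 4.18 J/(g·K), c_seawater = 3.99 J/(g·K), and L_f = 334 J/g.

T_f ≈ 13.9 °C

Setting the total heat transfer to zero:
ice -22.1→0 °C: 68.9·2.09·22.1 = 3182.4
  melt ice: 68.9·334 = 23013
  warm the meltwater: 288 T
  seawater: 1919.2(T − 29.6)
2207.2 T = 56808 − 26195 = 30613
T ≈ 13.87 °C (positive, so assuming full melt was valid).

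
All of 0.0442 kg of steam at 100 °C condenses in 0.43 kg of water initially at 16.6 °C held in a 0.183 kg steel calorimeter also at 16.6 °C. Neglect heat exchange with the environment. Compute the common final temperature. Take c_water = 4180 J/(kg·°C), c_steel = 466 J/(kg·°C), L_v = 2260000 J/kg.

T_f ≈ 72.4 °C

Energy conservation, ΣQ = 0:
condense steam: −0.0442×2260000 = −99892; condensate cools 100→T: 0.0442×4180×(T − 100) = 184.76(T − 100); water warms: 0.43×4180×(T − 16.6) = 1797.4(T − 16.6); steel cup: 0.183×466×(T − 16.6) = 85.28(T − 16.6)
2067.4 T = 99892 + 18476 + 31252 = 149620
T ≈ 72.37 °C (< 100 °C, so full condensation is consistent).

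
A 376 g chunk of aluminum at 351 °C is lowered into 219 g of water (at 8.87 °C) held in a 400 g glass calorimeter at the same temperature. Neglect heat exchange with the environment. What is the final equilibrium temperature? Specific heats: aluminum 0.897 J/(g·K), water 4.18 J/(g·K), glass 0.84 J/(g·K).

Taking heat into each body as positive, Σ m c ΔT = 0:
376×0.897×(T − 351) + 219×4.18×(T − 8.87) + 400×0.84×(T − 8.87) = 0
337.27(T − 351) + 915.42(T − 8.87) + 336(T − 8.87) = 0
1588.7 T = 129483
T = 129483 / 1588.7 = 81.5 °C

T_f ≈ 81.5 °C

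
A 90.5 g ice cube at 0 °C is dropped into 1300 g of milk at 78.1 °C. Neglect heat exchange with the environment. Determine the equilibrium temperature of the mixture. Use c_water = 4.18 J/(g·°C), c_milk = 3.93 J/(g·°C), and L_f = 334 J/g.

Taking heat into each body as positive, Σ m c ΔT = 0:
latent heat to melt: 90.5×334 = 30227; warm the meltwater: 378.29 T; milk: 5109(T − 78.1)
5487.3 T = 399013 − 30227 = 368786
T ≈ 67.21 °C. Since T > 0 °C, the all-ice-melts assumption holds.

T_f ≈ 67.2 °C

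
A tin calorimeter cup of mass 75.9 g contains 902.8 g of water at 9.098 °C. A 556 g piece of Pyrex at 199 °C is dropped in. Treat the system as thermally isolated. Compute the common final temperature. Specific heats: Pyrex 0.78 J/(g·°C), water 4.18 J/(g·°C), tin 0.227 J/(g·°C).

T_f ≈ 28.6 °C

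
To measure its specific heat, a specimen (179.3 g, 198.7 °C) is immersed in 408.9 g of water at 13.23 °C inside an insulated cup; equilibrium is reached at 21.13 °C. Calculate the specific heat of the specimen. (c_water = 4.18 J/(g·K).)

Energy conservation, ΣQ = 0:
179.3×c×(21.13 − 198.7) + 408.9×4.18×(21.13 − 13.23) = 0
-31838 c = -13503
c = -13503/-31838 ≈ 0.4241 J/(g·K)

c ≈ 0.424 J/(g·K)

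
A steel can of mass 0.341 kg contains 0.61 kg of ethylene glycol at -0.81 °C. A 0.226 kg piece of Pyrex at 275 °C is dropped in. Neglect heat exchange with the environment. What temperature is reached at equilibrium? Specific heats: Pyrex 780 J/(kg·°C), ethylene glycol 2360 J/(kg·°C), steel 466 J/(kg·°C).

T_f ≈ 26.6 °C

Net heat exchanged in the isolated system is zero:
0.226×780×(T − 275) + 0.61×2360×(T − (-0.81)) + 0.341×466×(T − (-0.81)) = 0
176.28(T − 275) + 1439.6(T − (-0.81)) + 158.91(T − (-0.81)) = 0
1774.8 T = 47182
T = 47182/1774.8 ≈ 26.58 °C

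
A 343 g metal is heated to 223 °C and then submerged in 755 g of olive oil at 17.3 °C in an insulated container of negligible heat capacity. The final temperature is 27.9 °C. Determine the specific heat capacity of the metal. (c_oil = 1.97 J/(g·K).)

Heat lost by the metal = heat gained by the oil:
343·c·(223 − 27.9) = 755·1.97·(27.9 − 17.3)
66919 c = 15766  ⇒  c ≈ 0.2356 J/(g·K)

c ≈ 0.236 J/(g·K)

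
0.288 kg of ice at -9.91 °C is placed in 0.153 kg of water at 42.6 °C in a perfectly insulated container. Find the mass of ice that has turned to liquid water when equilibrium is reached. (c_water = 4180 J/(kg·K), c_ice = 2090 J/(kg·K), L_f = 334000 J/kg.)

m_melted ≈ 0.0637 kg

Cooling the water to 0 °C releases 0.153·4180·42.6 = 27244 J.
Warming the ice to 0 °C takes 0.288·2090·9.91 = 5965 J, leaving 21279 J for melting.
Melting all 0.288 kg of ice would need 0.288·334000 = 96192 J.
That's not enough to melt it all — equilibrium is at 0 °C with ice remaining.
m_melt = 21279 / L_f = 0.06371 kg.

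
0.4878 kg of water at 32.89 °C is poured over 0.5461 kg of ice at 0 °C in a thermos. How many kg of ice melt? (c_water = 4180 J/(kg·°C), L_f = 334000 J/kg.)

m_melted ≈ 0.201 kg

Water can give up m c ΔT = 0.4878×4180×32.89 = 67063 J before reaching 0 °C.
To melt every bit of ice: 0.5461×334000 = 182397 J.
67063 J < 182397 J, so only part of the ice melts and the system sits at 0 °C.
Mass melted = 67063/334000 ≈ 0.2008 kg.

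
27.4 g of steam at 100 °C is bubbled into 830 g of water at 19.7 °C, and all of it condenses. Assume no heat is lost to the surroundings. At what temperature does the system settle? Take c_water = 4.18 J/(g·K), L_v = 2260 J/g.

Sum of m c ΔT and latent-heat terms is zero:
condense steam: −27.4×2260 = −61924
  condensate cools 100→T: 27.4×4.18×(T − 100) = 114.53(T − 100)
  water warms: 830×4.18×(T − 19.7) = 3469.4(T − 19.7)
3583.9 T = 61924 + 11453 + 68347 = 141724
T ≈ 39.54 °C — below 100 °C, confirming all the steam condensed.

T_f ≈ 39.5 °C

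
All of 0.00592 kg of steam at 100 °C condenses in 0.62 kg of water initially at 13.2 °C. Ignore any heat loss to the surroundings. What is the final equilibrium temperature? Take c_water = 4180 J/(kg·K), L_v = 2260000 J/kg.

T_f ≈ 19.1 °C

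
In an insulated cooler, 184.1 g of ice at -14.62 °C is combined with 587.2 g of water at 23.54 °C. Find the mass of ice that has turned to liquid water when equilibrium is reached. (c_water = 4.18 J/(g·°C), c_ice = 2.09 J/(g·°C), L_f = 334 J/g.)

m_melted ≈ 156 g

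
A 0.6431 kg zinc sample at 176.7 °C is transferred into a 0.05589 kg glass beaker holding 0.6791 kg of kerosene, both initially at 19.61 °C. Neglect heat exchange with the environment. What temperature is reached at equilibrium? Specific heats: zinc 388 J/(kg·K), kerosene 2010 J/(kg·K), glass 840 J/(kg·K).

T_f ≈ 43.2 °C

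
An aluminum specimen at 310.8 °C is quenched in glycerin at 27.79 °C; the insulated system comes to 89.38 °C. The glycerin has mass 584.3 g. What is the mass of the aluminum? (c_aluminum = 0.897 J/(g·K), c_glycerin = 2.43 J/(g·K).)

Heat gained plus heat lost sum to zero:
m·0.897·(89.38 − 310.8) + 584.3·2.43·(89.38 − 27.79) = 0
-198.61 m = -87448
m = -87448/-198.61 ≈ 440.3 g

m ≈ 440 g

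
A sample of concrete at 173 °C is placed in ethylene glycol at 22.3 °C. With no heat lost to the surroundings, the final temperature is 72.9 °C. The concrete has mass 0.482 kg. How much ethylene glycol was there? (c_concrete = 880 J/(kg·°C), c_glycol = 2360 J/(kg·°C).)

Setting the total heat transfer to zero:
0.482·880·(72.9 − 173) + m·2360·(72.9 − 22.3) = 0
119416 m = 42458
m = 42458/119416 ≈ 0.3556 kg

m ≈ 0.356 kg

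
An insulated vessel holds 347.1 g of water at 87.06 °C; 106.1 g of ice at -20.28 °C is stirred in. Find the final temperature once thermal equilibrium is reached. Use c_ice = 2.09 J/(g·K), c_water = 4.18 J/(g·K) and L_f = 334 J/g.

T_f ≈ 45.6 °C

Let T be the final temperature. ΣQ_i = 0:
ice -20.28→0 °C: 106.1×2.09×20.28 = 4497.1
  latent heat to melt: 106.1×334 = 35437
  meltwater 0→T: 106.1×4.18×T = 443.5 T
  water cools: 347.1×4.18×(T − 87.06) = 1450.9(T − 87.06)
1894.4 T = 126313 − 39934 = 86379
T ≈ 45.60 °C. Since T > 0 °C, the all-ice-melts assumption holds.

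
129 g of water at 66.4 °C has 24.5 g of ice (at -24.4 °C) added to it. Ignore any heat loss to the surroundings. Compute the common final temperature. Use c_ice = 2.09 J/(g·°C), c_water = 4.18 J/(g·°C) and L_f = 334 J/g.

T_f ≈ 41.1 °C

Conservation of energy gives ΣQ = 0:
warm ice to 0 °C: 24.5·2.09·(0 − (-24.4)) = 1249.4; latent heat to melt: 24.5·334 = 8183; meltwater 0→T: 24.5·4.18·T = 102.41 T; water cools: 129·4.18·(T − 66.4) = 539.22(T − 66.4)
641.63 T = 35804 − 9432.4 = 26372
T ≈ 41.10 °C — above 0 °C, consistent with complete melting.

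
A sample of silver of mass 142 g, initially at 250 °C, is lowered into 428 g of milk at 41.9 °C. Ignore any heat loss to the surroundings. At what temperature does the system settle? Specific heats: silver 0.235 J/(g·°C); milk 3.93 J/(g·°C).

T_f ≈ 45.9 °C

Net heat exchanged in the isolated system is zero:
142·0.235·(T − 250) + 428·3.93·(T − 41.9) = 0
(33.37 + 1682) T = 33.37·250 + 1682·41.9
T = 78820 / 1715.4 = 45.9 °C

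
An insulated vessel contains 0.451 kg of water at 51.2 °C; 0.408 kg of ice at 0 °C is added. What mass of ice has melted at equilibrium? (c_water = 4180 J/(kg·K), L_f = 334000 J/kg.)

m_melted ≈ 0.289 kg

Water can give up m c ΔT = 0.451×4180×51.2 = 96521 J before reaching 0 °C.
Fully melting the ice requires m_ice L_f = 0.408×334000 = 136272 J.
That's not enough to melt it all — equilibrium is at 0 °C with ice remaining.
m_melted×334000 = 96521  ⇒  m_melted ≈ 0.289 kg.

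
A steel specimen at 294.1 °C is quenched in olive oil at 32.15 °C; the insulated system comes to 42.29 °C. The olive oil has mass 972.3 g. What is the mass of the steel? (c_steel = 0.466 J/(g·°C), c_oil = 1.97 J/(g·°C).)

m ≈ 166 g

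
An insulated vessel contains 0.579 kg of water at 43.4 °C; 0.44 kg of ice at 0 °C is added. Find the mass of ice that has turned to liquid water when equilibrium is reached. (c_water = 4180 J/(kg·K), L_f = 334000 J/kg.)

Cooling the water to 0 °C releases 0.579×4180×43.4 = 105038 J.
Fully melting the ice requires m_ice L_f = 0.44×334000 = 146960 J.
That's not enough to melt it all — equilibrium is at 0 °C with ice remaining.
m_melt = 105038 / L_f = 0.3145 kg.

m_melted ≈ 0.314 kg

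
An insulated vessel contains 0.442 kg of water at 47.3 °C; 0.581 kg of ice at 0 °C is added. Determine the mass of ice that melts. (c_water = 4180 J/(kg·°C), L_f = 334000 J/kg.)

m_melted ≈ 0.262 kg

Water can give up m c ΔT = 0.442×4180×47.3 = 87390 J before reaching 0 °C.
Fully melting the ice requires m_ice L_f = 0.581×334000 = 194054 J.
87390 J < 194054 J, so only part of the ice melts and the system sits at 0 °C.
Mass melted = 87390/334000 ≈ 0.2616 kg.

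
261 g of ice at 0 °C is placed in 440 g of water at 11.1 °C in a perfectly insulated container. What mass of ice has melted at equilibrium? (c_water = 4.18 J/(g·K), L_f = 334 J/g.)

m_melted ≈ 61.1 g

Heat available from the water dropping to 0 °C: 440×4.18×11.1 = 20415 J.
Melting all 261 g of ice would need 261×334 = 87174 J.
Since 20415 < 87174 J, not all the ice melts; equilibrium is at 0 °C.
m_melt = 20415 / L_f = 61.12 g.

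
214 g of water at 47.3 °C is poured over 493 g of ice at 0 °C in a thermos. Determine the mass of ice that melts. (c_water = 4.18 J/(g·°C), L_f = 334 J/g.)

m_melted ≈ 127 g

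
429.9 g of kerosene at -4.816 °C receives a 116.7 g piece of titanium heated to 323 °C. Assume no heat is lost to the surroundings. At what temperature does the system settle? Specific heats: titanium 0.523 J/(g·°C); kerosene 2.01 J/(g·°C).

Heat lost by the titanium equals heat gained by the kerosene:
116.7×0.523×(323 − T) = 429.9×2.01×(T − (-4.816))
61.03(323 − T) = 864.1(T − (-4.816))
925.13 T = 15553  ⇒  T ≈ 16.81 °C

T_f ≈ 16.8 °C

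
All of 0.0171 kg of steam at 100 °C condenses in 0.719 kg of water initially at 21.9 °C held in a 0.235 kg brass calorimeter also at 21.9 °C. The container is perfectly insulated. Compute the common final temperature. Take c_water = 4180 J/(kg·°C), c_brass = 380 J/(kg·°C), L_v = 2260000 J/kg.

T_f ≈ 35.9 °C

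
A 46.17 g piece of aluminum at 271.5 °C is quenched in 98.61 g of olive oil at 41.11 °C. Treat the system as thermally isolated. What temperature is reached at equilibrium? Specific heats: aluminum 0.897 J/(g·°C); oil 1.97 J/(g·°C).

T_f ≈ 81.6 °C

Heat lost by the aluminum equals heat gained by the oil:
46.17*0.897*(271.5 − T) = 98.61*1.97*(T − 41.11)
41.41(271.5 − T) = 194.26(T − 41.11)
235.68 T = 19230  ⇒  T ≈ 81.60 °C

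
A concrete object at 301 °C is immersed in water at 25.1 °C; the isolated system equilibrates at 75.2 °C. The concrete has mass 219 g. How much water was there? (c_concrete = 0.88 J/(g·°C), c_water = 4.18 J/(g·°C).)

Heat lost by the concrete = heat gained by the water:
219·0.88·(301 − 75.2) = m·4.18·(75.2 − 25.1)
209.42 m = 43516  ⇒  m ≈ 207.8 g

m ≈ 208 g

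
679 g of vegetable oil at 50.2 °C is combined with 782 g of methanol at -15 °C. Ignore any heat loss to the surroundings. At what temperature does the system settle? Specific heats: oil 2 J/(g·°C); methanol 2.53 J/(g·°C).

Let T be the final temperature. ΣQ_i = 0:
679*2*(T − 50.2) + 782*2.53*(T − (-15)) = 0
3336.5 T = 38495
T = 38495/3336.5 ≈ 11.54 °C

T_f ≈ 11.5 °C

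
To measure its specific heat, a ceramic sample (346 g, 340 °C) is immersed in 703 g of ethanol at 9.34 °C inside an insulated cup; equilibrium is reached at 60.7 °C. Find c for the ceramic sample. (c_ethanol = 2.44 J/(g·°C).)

Heat lost by the ceramic sample = heat gained by the ethanol:
346·c·(340 − 60.7) = 703·2.44·(60.7 − 9.34)
96638 c = 88099  ⇒  c ≈ 0.9116 J/(g·°C)

c ≈ 0.912 J/(g·°C)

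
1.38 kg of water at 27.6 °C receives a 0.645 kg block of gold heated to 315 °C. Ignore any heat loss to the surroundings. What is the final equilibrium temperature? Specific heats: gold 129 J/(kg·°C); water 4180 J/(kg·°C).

Let T be the final temperature. ΣQ_i = 0:
0.645·129·(T − 315) + 1.38·4180·(T − 27.6) = 0
83.2(T − 315) + 5768.4(T − 27.6) = 0
5851.6 T = 185417
T = 185417/5851.6 ≈ 31.69 °C

T_f ≈ 31.7 °C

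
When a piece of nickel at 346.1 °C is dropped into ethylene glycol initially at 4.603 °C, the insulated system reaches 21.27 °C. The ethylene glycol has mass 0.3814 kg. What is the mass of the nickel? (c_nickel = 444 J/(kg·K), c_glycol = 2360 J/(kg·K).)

|Q_nickel| = |Q_glycol|:
m·444·(346.1 − 21.27) = 0.3814·2360·(21.27 − 4.603)
144225 m = 15002  ⇒  m ≈ 0.104 kg

m ≈ 0.104 kg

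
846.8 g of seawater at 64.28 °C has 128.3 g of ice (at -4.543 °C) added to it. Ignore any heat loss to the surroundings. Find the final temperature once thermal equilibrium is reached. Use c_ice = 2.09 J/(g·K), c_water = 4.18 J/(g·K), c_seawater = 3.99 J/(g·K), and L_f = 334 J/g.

Sum of m c ΔT and latent-heat terms is zero:
warm ice to 0 °C: 128.3×2.09×(0 − (-4.543)) = 1218.2
  latent heat to melt: 128.3×334 = 42852
  meltwater 0→T: 128.3×4.18×T = 536.29 T
  seawater cools: 846.8×3.99×(T − 64.28) = 3378.7(T − 64.28)
3915 T = 217185 − 44070 = 173115
T ≈ 44.22 °C (positive, so assuming full melt was valid).

T_f ≈ 44.2 °C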